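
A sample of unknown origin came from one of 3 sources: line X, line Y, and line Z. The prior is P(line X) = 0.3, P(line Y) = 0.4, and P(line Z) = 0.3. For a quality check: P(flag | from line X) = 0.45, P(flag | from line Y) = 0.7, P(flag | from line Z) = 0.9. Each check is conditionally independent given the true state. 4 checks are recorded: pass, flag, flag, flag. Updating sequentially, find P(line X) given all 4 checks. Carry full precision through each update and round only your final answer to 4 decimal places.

0.1926

After 'pass': normaliser = 0.55·0.3000 + 0.3·0.4000 + 0.1·0.3000; P(line X) ≈ 0.5238, P(line Y) ≈ 0.3810, P(line Z) ≈ 0.0952
After 'flag': normaliser = 0.45·0.5238 + 0.7·0.3810 + 0.9·0.0952; P(line X) ≈ 0.4008, P(line Y) ≈ 0.4534, P(line Z) ≈ 0.1457
After 'flag': normaliser = 0.45·0.4008 + 0.7·0.4534 + 0.9·0.1457; P(line X) ≈ 0.2868, P(line Y) ≈ 0.5047, P(line Z) ≈ 0.2086
After 'flag': normaliser = 0.45·0.2868 + 0.7·0.5047 + 0.9·0.2086; P(line X) ≈ 0.1926, P(line Y) ≈ 0.5272, P(line Z) ≈ 0.2801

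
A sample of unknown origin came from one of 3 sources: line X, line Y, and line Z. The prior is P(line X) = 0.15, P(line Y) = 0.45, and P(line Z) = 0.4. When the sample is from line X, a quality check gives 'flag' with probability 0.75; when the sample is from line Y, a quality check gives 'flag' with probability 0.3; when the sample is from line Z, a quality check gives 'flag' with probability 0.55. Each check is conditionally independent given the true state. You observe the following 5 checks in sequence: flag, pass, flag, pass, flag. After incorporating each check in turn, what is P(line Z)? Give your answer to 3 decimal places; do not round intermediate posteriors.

0.576

After 'flag': normaliser = 0.75·0.1500 + 0.3·0.4500 + 0.55·0.4000; P(line X) ≈ 0.2406, P(line Y) ≈ 0.2888, P(line Z) ≈ 0.4706
After 'pass': normaliser = 0.25·0.2406 + 0.7·0.2888 + 0.45·0.4706; P(line X) ≈ 0.1269, P(line Y) ≈ 0.4264, P(line Z) ≈ 0.4467
After 'flag': normaliser = 0.75·0.1269 + 0.3·0.4264 + 0.55·0.4467; P(line X) ≈ 0.2030, P(line Y) ≈ 0.2729, P(line Z) ≈ 0.5241
After 'pass': normaliser = 0.25·0.2030 + 0.7·0.2729 + 0.45·0.5241; P(line X) ≈ 0.1063, P(line Y) ≈ 0.3999, P(line Z) ≈ 0.4938
After 'flag': normaliser = 0.75·0.1063 + 0.3·0.3999 + 0.55·0.4938; P(line X) ≈ 0.1691, P(line Y) ≈ 0.2546, P(line Z) ≈ 0.5763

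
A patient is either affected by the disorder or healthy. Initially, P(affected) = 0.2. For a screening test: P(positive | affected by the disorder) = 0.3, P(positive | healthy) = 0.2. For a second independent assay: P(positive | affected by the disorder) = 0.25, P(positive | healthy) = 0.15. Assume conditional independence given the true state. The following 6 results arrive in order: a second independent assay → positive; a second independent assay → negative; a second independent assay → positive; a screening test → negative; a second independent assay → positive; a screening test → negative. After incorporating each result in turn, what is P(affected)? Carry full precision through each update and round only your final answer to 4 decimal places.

After a second independent assay='positive': P(affected) = 0.25·0.2000 / (0.25·0.2000 + 0.15·0.8000) ≈ 0.2941
After a second independent assay='negative': P(affected) = 0.75·0.2941 / (0.75·0.2941 + 0.85·0.7059) ≈ 0.2688
After a second independent assay='positive': P(affected) = 0.25·0.2688 / (0.25·0.2688 + 0.15·0.7312) ≈ 0.3799
After a screening test='negative': P(affected) = 0.7·0.3799 / (0.7·0.3799 + 0.8·0.6201) ≈ 0.3490
After a second independent assay='positive': P(affected) = 0.25·0.3490 / (0.25·0.3490 + 0.15·0.6510) ≈ 0.4719
After a screening test='negative': P(affected) = 0.7·0.4719 / (0.7·0.4719 + 0.8·0.5281) ≈ 0.4388

0.4388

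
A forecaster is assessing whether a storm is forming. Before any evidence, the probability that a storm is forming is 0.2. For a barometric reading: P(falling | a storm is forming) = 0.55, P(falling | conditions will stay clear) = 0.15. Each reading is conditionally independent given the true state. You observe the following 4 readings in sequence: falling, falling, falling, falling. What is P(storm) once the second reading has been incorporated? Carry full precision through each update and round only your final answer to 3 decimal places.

0.771

Each posterior becomes the prior for the next update.
After 'falling': P(storm) = 0.55·0.2000 / (0.55·0.2000 + 0.15·0.8000) ≈ 0.4783
After 'falling': P(storm) = 0.55·0.4783 / (0.55·0.4783 + 0.15·0.5217) ≈ 0.7707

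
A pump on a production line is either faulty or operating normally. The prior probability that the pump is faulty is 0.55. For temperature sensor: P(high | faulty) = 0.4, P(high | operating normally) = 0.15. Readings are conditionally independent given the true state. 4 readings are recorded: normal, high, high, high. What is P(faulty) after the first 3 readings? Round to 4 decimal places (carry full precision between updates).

After 'normal': P(faulty) = 0.6·0.5500 / (0.6·0.5500 + 0.85·0.4500) ≈ 0.4632
After 'high': P(faulty) = 0.4·0.4632 / (0.4·0.4632 + 0.15·0.5368) ≈ 0.6970
After 'high': P(faulty) = 0.4·0.6970 / (0.4·0.6970 + 0.15·0.3030) ≈ 0.8598

0.8598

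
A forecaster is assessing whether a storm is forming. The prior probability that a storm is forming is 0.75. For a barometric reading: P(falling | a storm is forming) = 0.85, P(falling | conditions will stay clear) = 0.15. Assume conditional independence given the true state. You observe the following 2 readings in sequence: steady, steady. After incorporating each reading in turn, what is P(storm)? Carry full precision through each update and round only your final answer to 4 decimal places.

0.0854

After 'steady': P(storm) = 0.15·0.7500 / (0.15·0.7500 + 0.85·0.2500) ≈ 0.3462
After 'steady': P(storm) = 0.15·0.3462 / (0.15·0.3462 + 0.85·0.6538) ≈ 0.0854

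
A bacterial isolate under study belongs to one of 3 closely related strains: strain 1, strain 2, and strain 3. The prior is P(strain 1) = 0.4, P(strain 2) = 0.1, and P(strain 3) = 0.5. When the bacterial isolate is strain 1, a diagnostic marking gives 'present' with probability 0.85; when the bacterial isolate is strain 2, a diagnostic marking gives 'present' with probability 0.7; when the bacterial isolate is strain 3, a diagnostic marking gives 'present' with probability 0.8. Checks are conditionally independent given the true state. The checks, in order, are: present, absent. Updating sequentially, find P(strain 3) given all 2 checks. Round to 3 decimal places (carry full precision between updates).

After 'present': normaliser = 0.85·0.4000 + 0.7·0.1000 + 0.8·0.5000; P(strain 1) ≈ 0.4198, P(strain 2) ≈ 0.0864, P(strain 3) ≈ 0.4938
After 'absent': normaliser = 0.15·0.4198 + 0.3·0.0864 + 0.2·0.4938; P(strain 1) ≈ 0.3355, P(strain 2) ≈ 0.1382, P(strain 3) ≈ 0.5263

0.526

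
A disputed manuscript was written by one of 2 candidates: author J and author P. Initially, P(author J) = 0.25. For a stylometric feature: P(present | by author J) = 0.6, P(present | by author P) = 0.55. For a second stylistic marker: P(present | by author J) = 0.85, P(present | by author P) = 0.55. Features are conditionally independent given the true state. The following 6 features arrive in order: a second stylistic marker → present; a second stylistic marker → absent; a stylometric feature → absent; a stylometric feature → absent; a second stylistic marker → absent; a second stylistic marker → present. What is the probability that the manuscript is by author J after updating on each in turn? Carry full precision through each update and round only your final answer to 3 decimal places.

0.065

After a second stylistic marker='present': P(author J) = 0.85·0.2500 / (0.85·0.2500 + 0.55·0.7500) ≈ 0.3400
After a second stylistic marker='absent': P(author J) = 0.15·0.3400 / (0.15·0.3400 + 0.45·0.6600) ≈ 0.1466
After a stylometric feature='absent': P(author J) = 0.4·0.1466 / (0.4·0.1466 + 0.45·0.8534) ≈ 0.1324
After a stylometric feature='absent': P(author J) = 0.4·0.1324 / (0.4·0.1324 + 0.45·0.8676) ≈ 0.1195
After a second stylistic marker='absent': P(author J) = 0.15·0.1195 / (0.15·0.1195 + 0.45·0.8805) ≈ 0.0433
After a second stylistic marker='present': P(author J) = 0.85·0.0433 / (0.85·0.0433 + 0.55·0.9567) ≈ 0.0653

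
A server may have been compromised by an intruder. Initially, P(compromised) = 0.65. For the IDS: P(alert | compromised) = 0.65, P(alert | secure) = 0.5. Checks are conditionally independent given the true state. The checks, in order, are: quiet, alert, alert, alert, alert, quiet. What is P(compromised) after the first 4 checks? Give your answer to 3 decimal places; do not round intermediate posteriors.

0.741

After 'quiet': P(compromised) = 0.35·0.6500 / (0.35·0.6500 + 0.5·0.3500) ≈ 0.5652
After 'alert': P(compromised) = 0.65·0.5652 / (0.65·0.5652 + 0.5·0.4348) ≈ 0.6283
After 'alert': P(compromised) = 0.65·0.6283 / (0.65·0.6283 + 0.5·0.3717) ≈ 0.6872
After 'alert': P(compromised) = 0.65·0.6872 / (0.65·0.6872 + 0.5·0.3128) ≈ 0.7407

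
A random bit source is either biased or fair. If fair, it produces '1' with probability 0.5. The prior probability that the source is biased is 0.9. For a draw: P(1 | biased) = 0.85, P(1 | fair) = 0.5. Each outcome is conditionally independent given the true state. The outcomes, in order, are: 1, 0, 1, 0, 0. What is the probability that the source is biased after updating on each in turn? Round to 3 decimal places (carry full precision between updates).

0.413

Apply Bayes' rule sequentially, carrying P(biased) forward.
After '1': P(biased) = 0.85·0.9000 / (0.85·0.9000 + 0.5·0.1000) ≈ 0.9387
After '0': P(biased) = 0.15·0.9387 / (0.15·0.9387 + 0.5·0.0613) ≈ 0.8211
After '1': P(biased) = 0.85·0.8211 / (0.85·0.8211 + 0.5·0.1789) ≈ 0.8864
After '0': P(biased) = 0.15·0.8864 / (0.15·0.8864 + 0.5·0.1136) ≈ 0.7007
After '0': P(biased) = 0.15·0.7007 / (0.15·0.7007 + 0.5·0.2993) ≈ 0.4125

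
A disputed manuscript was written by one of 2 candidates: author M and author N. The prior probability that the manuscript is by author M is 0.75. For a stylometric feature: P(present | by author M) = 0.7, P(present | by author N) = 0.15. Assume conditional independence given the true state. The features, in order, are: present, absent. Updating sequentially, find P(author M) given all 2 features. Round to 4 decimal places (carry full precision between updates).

Each posterior becomes the prior for the next update.
After 'present': P(author M) = 0.7·0.7500 / (0.7·0.7500 + 0.15·0.2500) ≈ 0.9333
After 'absent': P(author M) = 0.3·0.9333 / (0.3·0.9333 + 0.85·0.0667) ≈ 0.8317

0.8317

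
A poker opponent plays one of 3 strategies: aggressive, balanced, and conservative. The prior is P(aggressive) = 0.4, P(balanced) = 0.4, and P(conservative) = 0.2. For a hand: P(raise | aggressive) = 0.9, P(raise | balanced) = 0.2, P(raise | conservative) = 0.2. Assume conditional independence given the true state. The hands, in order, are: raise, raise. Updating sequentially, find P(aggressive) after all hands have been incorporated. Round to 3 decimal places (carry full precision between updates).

0.931

Each posterior becomes the prior for the next update.
After 'raise': normaliser = 0.9·0.4000 + 0.2·0.4000 + 0.2·0.2000; P(aggressive) ≈ 0.7500, P(balanced) ≈ 0.1667, P(conservative) ≈ 0.0833
After 'raise': normaliser = 0.9·0.7500 + 0.2·0.1667 + 0.2·0.0833; P(aggressive) ≈ 0.9310, P(balanced) ≈ 0.0460, P(conservative) ≈ 0.0230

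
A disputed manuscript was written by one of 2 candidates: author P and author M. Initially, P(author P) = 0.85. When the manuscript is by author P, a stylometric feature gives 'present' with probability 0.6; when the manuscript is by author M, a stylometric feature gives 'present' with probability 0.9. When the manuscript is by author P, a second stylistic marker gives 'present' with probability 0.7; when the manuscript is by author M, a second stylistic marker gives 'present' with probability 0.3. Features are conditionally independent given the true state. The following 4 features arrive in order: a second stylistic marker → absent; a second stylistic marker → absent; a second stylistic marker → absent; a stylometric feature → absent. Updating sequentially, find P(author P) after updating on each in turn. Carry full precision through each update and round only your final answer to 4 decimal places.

0.6408

After a second stylistic marker='absent': P(author P) = 0.3·0.8500 / (0.3·0.8500 + 0.7·0.1500) ≈ 0.7083
After a second stylistic marker='absent': P(author P) = 0.3·0.7083 / (0.3·0.7083 + 0.7·0.2917) ≈ 0.5100
After a second stylistic marker='absent': P(author P) = 0.3·0.5100 / (0.3·0.5100 + 0.7·0.4900) ≈ 0.3085
After a stylometric feature='absent': P(author P) = 0.4·0.3085 / (0.4·0.3085 + 0.1·0.6915) ≈ 0.6408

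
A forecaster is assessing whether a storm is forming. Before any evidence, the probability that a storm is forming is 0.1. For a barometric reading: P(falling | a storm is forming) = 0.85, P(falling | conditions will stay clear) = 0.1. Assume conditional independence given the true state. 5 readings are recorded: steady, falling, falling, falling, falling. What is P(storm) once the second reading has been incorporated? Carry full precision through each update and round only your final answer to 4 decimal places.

After 'steady': P(storm) = 0.15·0.1000 / (0.15·0.1000 + 0.9·0.9000) ≈ 0.0182
After 'falling': P(storm) = 0.85·0.0182 / (0.85·0.0182 + 0.1·0.9818) ≈ 0.1360

0.1360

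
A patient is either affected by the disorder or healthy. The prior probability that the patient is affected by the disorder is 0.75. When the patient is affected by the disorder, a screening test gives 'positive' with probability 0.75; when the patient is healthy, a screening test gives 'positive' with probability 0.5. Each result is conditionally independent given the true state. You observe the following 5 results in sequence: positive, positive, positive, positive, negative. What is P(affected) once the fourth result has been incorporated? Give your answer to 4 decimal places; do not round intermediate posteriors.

After 'positive': P(affected) = 0.75·0.7500 / (0.75·0.7500 + 0.5·0.2500) ≈ 0.8182
After 'positive': P(affected) = 0.75·0.8182 / (0.75·0.8182 + 0.5·0.1818) ≈ 0.8710
After 'positive': P(affected) = 0.75·0.8710 / (0.75·0.8710 + 0.5·0.1290) ≈ 0.9101
After 'positive': P(affected) = 0.75·0.9101 / (0.75·0.9101 + 0.5·0.0899) ≈ 0.9382

0.9382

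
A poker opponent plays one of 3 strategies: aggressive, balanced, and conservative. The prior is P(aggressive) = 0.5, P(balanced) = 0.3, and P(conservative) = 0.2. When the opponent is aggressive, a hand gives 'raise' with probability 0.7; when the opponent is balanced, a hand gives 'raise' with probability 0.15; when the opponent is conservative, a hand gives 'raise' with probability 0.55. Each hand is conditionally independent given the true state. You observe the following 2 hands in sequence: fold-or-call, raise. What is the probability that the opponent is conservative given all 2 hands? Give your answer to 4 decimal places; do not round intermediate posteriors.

Apply Bayes' rule sequentially, carrying P(conservative) forward.
After 'fold-or-call': normaliser = 0.3·0.5000 + 0.85·0.3000 + 0.45·0.2000; P(aggressive) ≈ 0.3030, P(balanced) ≈ 0.5152, P(conservative) ≈ 0.1818
After 'raise': normaliser = 0.7·0.3030 + 0.15·0.5152 + 0.55·0.1818; P(aggressive) ≈ 0.5447, P(balanced) ≈ 0.1984, P(conservative) ≈ 0.2568

0.2568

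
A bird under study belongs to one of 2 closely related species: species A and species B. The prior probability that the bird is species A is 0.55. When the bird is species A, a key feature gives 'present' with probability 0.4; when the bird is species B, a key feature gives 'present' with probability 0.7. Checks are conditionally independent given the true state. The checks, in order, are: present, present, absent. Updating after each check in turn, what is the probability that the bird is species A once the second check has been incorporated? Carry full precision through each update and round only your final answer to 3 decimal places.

After 'present': P(species A) = 0.4·0.5500 / (0.4·0.5500 + 0.7·0.4500) ≈ 0.4112
After 'present': P(species A) = 0.4·0.4112 / (0.4·0.4112 + 0.7·0.5888) ≈ 0.2853

0.285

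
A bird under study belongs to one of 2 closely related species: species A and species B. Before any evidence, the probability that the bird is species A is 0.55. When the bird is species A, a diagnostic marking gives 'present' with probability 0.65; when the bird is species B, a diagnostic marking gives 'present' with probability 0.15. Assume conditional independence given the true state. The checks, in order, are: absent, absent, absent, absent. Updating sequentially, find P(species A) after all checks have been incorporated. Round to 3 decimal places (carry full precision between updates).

0.034

After 'absent': P(species A) = 0.35·0.5500 / (0.35·0.5500 + 0.85·0.4500) ≈ 0.3348
After 'absent': P(species A) = 0.35·0.3348 / (0.35·0.3348 + 0.85·0.6652) ≈ 0.1717
After 'absent': P(species A) = 0.35·0.1717 / (0.35·0.1717 + 0.85·0.8283) ≈ 0.0786
After 'absent': P(species A) = 0.35·0.0786 / (0.35·0.0786 + 0.85·0.9214) ≈ 0.0339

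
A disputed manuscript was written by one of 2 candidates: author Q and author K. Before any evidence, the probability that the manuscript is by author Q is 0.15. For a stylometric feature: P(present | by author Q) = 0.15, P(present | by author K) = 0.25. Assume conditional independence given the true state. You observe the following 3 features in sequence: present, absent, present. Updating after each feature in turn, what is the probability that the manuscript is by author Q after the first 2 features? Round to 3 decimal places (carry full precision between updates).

0.107

After 'present': P(author Q) = 0.15·0.1500 / (0.15·0.1500 + 0.25·0.8500) ≈ 0.0957
After 'absent': P(author Q) = 0.85·0.0957 / (0.85·0.0957 + 0.75·0.9043) ≈ 0.1071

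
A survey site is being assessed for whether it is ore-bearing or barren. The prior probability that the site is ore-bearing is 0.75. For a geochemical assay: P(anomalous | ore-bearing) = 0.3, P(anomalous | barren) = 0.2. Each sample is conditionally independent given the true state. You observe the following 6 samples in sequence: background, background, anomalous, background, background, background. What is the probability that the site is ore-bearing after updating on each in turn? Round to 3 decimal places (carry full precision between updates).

0.698

After 'background': P(ore) = 0.7·0.7500 / (0.7·0.7500 + 0.8·0.2500) ≈ 0.7241
After 'background': P(ore) = 0.7·0.7241 / (0.7·0.7241 + 0.8·0.2759) ≈ 0.6967
After 'anomalous': P(ore) = 0.3·0.6967 / (0.3·0.6967 + 0.2·0.3033) ≈ 0.7750
After 'background': P(ore) = 0.7·0.7750 / (0.7·0.7750 + 0.8·0.2250) ≈ 0.7509
After 'background': P(ore) = 0.7·0.7509 / (0.7·0.7509 + 0.8·0.2491) ≈ 0.7251
After 'background': P(ore) = 0.7·0.7251 / (0.7·0.7251 + 0.8·0.2749) ≈ 0.6977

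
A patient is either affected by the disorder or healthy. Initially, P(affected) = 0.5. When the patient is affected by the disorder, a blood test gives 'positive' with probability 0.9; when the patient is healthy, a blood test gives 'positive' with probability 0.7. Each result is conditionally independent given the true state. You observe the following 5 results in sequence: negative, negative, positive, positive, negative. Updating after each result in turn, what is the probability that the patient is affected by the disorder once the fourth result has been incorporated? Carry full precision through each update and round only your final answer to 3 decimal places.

0.155

After 'negative': P(affected) = 0.1·0.5000 / (0.1·0.5000 + 0.3·0.5000) ≈ 0.2500
After 'negative': P(affected) = 0.1·0.2500 / (0.1·0.2500 + 0.3·0.7500) ≈ 0.1000
After 'positive': P(affected) = 0.9·0.1000 / (0.9·0.1000 + 0.7·0.9000) ≈ 0.1250
After 'positive': P(affected) = 0.9·0.1250 / (0.9·0.1250 + 0.7·0.8750) ≈ 0.1552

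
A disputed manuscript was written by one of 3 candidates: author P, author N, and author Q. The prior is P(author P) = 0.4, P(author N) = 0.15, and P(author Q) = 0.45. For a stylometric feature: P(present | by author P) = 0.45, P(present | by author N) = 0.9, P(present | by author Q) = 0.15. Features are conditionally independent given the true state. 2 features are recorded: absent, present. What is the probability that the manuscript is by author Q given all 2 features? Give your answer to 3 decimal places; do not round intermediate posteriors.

0.338

Each posterior becomes the prior for the next update.
After 'absent': normaliser = 0.55·0.4000 + 0.1·0.1500 + 0.85·0.4500; P(author P) ≈ 0.3563, P(author N) ≈ 0.0243, P(author Q) ≈ 0.6194
After 'present': normaliser = 0.45·0.3563 + 0.9·0.0243 + 0.15·0.6194; P(author P) ≈ 0.5828, P(author N) ≈ 0.0795, P(author Q) ≈ 0.3377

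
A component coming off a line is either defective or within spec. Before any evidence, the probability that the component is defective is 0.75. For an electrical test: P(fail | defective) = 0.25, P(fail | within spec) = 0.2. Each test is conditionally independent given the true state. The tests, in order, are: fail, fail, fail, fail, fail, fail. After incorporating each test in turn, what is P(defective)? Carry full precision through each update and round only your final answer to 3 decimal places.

After 'fail': P(defective) = 0.25·0.7500 / (0.25·0.7500 + 0.2·0.2500) ≈ 0.7895
After 'fail': P(defective) = 0.25·0.7895 / (0.25·0.7895 + 0.2·0.2105) ≈ 0.8242
After 'fail': P(defective) = 0.25·0.8242 / (0.25·0.8242 + 0.2·0.1758) ≈ 0.8542
After 'fail': P(defective) = 0.25·0.8542 / (0.25·0.8542 + 0.2·0.1458) ≈ 0.8799
After 'fail': P(defective) = 0.25·0.8799 / (0.25·0.8799 + 0.2·0.1201) ≈ 0.9015
After 'fail': P(defective) = 0.25·0.9015 / (0.25·0.9015 + 0.2·0.0985) ≈ 0.9196

0.920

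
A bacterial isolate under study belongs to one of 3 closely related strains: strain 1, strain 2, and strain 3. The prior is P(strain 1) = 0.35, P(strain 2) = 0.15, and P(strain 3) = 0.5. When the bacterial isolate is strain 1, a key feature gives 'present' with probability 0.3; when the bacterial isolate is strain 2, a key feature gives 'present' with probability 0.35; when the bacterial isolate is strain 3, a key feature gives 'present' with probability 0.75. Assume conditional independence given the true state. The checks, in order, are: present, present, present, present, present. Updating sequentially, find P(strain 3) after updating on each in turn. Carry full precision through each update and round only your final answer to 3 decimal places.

0.986

Apply Bayes' rule sequentially, carrying P(strain 3) forward.
After 'present': normaliser = 0.3·0.3500 + 0.35·0.1500 + 0.75·0.5000; P(strain 1) ≈ 0.1972, P(strain 2) ≈ 0.0986, P(strain 3) ≈ 0.7042
After 'present': normaliser = 0.3·0.1972 + 0.35·0.0986 + 0.75·0.7042; P(strain 1) ≈ 0.0951, P(strain 2) ≈ 0.0555, P(strain 3) ≈ 0.8494
After 'present': normaliser = 0.3·0.0951 + 0.35·0.0555 + 0.75·0.8494; P(strain 1) ≈ 0.0417, P(strain 2) ≈ 0.0284, P(strain 3) ≈ 0.9300
After 'present': normaliser = 0.3·0.0417 + 0.35·0.0284 + 0.75·0.9300; P(strain 1) ≈ 0.0174, P(strain 2) ≈ 0.0138, P(strain 3) ≈ 0.9689
After 'present': normaliser = 0.3·0.0174 + 0.35·0.0138 + 0.75·0.9689; P(strain 1) ≈ 0.0071, P(strain 2) ≈ 0.0065, P(strain 3) ≈ 0.9864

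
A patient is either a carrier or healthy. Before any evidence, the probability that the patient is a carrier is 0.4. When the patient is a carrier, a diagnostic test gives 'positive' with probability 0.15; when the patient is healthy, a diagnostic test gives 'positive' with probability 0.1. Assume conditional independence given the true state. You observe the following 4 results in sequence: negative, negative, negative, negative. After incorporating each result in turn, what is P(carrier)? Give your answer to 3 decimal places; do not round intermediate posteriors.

0.347

After 'negative': P(carrier) = 0.85·0.4000 / (0.85·0.4000 + 0.9·0.6000) ≈ 0.3864
After 'negative': P(carrier) = 0.85·0.3864 / (0.85·0.3864 + 0.9·0.6136) ≈ 0.3729
After 'negative': P(carrier) = 0.85·0.3729 / (0.85·0.3729 + 0.9·0.6271) ≈ 0.3596
After 'negative': P(carrier) = 0.85·0.3596 / (0.85·0.3596 + 0.9·0.6404) ≈ 0.3466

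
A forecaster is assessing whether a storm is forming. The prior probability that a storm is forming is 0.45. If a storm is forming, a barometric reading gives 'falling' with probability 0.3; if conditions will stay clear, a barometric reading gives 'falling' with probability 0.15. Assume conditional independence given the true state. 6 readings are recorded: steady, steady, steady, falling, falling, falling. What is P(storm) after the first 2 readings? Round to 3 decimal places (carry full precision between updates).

0.357

Each posterior becomes the prior for the next update.
After 'steady': P(storm) = 0.7·0.4500 / (0.7·0.4500 + 0.85·0.5500) ≈ 0.4026
After 'steady': P(storm) = 0.7·0.4026 / (0.7·0.4026 + 0.85·0.5974) ≈ 0.3569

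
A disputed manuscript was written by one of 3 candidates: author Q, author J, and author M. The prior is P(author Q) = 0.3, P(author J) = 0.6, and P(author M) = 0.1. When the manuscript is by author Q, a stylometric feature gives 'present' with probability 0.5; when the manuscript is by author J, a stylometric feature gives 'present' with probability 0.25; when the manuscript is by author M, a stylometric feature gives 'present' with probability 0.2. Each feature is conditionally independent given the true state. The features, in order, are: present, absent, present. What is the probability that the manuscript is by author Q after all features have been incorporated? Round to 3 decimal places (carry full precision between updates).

0.545

After 'present': normaliser = 0.5·0.3000 + 0.25·0.6000 + 0.2·0.1000; P(author Q) ≈ 0.4688, P(author J) ≈ 0.4688, P(author M) ≈ 0.0625
After 'absent': normaliser = 0.5·0.4688 + 0.75·0.4688 + 0.8·0.0625; P(author Q) ≈ 0.3686, P(author J) ≈ 0.5528, P(author M) ≈ 0.0786
After 'present': normaliser = 0.5·0.3686 + 0.25·0.5528 + 0.2·0.0786; P(author Q) ≈ 0.5449, P(author J) ≈ 0.4086, P(author M) ≈ 0.0465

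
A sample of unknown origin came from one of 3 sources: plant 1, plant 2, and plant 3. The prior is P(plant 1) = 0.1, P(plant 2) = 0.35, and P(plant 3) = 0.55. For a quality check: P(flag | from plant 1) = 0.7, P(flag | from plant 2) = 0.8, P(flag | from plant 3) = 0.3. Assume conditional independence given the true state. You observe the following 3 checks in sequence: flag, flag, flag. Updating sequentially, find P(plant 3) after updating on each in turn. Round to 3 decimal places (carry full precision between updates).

Each posterior becomes the prior for the next update.
After 'flag': normaliser = 0.7·0.1000 + 0.8·0.3500 + 0.3·0.5500; P(plant 1) ≈ 0.1359, P(plant 2) ≈ 0.5437, P(plant 3) ≈ 0.3204
After 'flag': normaliser = 0.7·0.1359 + 0.8·0.5437 + 0.3·0.3204; P(plant 1) ≈ 0.1519, P(plant 2) ≈ 0.6946, P(plant 3) ≈ 0.1535
After 'flag': normaliser = 0.7·0.1519 + 0.8·0.6946 + 0.3·0.1535; P(plant 1) ≈ 0.1502, P(plant 2) ≈ 0.7848, P(plant 3) ≈ 0.0650

0.065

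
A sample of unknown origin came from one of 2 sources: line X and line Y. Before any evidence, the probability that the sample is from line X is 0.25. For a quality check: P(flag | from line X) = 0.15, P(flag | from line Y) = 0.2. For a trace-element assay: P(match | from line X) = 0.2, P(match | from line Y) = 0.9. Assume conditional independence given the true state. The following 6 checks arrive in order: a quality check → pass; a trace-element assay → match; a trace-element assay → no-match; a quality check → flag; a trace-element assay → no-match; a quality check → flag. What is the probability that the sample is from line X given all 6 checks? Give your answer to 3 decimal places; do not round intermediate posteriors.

0.739

After a quality check='pass': P(line X) = 0.85·0.2500 / (0.85·0.2500 + 0.8·0.7500) ≈ 0.2615
After a trace-element assay='match': P(line X) = 0.2·0.2615 / (0.2·0.2615 + 0.9·0.7385) ≈ 0.0730
After a trace-element assay='no-match': P(line X) = 0.8·0.0730 / (0.8·0.0730 + 0.1·0.9270) ≈ 0.3864
After a quality check='flag': P(line X) = 0.15·0.3864 / (0.15·0.3864 + 0.2·0.6136) ≈ 0.3208
After a trace-element assay='no-match': P(line X) = 0.8·0.3208 / (0.8·0.3208 + 0.1·0.6792) ≈ 0.7907
After a quality check='flag': P(line X) = 0.15·0.7907 / (0.15·0.7907 + 0.2·0.2093) ≈ 0.7391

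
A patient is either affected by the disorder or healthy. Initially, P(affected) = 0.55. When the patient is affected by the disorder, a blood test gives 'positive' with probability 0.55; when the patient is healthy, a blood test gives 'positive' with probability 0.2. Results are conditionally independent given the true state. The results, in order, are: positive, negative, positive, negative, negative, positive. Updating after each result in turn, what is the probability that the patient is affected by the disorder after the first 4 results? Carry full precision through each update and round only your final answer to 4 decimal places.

After 'positive': P(affected) = 0.55·0.5500 / (0.55·0.5500 + 0.2·0.4500) ≈ 0.7707
After 'negative': P(affected) = 0.45·0.7707 / (0.45·0.7707 + 0.8·0.2293) ≈ 0.6541
After 'positive': P(affected) = 0.55·0.6541 / (0.55·0.6541 + 0.2·0.3459) ≈ 0.8387
After 'negative': P(affected) = 0.45·0.8387 / (0.45·0.8387 + 0.8·0.1613) ≈ 0.7452

0.7452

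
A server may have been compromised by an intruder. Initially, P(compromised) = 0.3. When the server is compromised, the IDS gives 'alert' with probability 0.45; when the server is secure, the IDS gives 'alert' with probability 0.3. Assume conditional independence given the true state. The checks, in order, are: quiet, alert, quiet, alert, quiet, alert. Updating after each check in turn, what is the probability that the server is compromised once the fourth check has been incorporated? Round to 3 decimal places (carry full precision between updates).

0.373

After 'quiet': P(compromised) = 0.55·0.3000 / (0.55·0.3000 + 0.7·0.7000) ≈ 0.2519
After 'alert': P(compromised) = 0.45·0.2519 / (0.45·0.2519 + 0.3·0.7481) ≈ 0.3356
After 'quiet': P(compromised) = 0.55·0.3356 / (0.55·0.3356 + 0.7·0.6644) ≈ 0.2841
After 'alert': P(compromised) = 0.45·0.2841 / (0.45·0.2841 + 0.3·0.7159) ≈ 0.3732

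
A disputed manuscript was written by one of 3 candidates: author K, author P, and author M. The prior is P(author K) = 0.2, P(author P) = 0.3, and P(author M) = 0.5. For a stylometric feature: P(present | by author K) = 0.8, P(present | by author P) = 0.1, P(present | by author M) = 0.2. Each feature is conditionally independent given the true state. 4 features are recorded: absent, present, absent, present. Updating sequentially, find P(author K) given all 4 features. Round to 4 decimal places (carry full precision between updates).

After 'absent': normaliser = 0.2·0.2000 + 0.9·0.3000 + 0.8·0.5000; P(author K) ≈ 0.0563, P(author P) ≈ 0.3803, P(author M) ≈ 0.5634
After 'present': normaliser = 0.8·0.0563 + 0.1·0.3803 + 0.2·0.5634; P(author K) ≈ 0.2302, P(author P) ≈ 0.1942, P(author M) ≈ 0.5755
After 'absent': normaliser = 0.2·0.2302 + 0.9·0.1942 + 0.8·0.5755; P(author K) ≈ 0.0676, P(author P) ≈ 0.2566, P(author M) ≈ 0.6758
After 'present': normaliser = 0.8·0.0676 + 0.1·0.2566 + 0.2·0.6758; P(author K) ≈ 0.2516, P(author P) ≈ 0.1194, P(author M) ≈ 0.6290

0.2516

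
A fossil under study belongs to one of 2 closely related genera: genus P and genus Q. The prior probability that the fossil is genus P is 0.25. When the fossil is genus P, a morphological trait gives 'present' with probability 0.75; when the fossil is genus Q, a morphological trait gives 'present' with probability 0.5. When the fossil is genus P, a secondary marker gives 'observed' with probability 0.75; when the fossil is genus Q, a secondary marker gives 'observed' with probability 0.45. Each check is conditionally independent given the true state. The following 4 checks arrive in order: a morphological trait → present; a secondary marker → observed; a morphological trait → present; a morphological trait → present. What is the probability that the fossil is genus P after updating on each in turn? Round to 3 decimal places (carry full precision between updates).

0.652

After a morphological trait='present': P(genus P) = 0.75·0.2500 / (0.75·0.2500 + 0.5·0.7500) ≈ 0.3333
After a secondary marker='observed': P(genus P) = 0.75·0.3333 / (0.75·0.3333 + 0.45·0.6667) ≈ 0.4545
After a morphological trait='present': P(genus P) = 0.75·0.4545 / (0.75·0.4545 + 0.5·0.5455) ≈ 0.5556
After a morphological trait='present': P(genus P) = 0.75·0.5556 / (0.75·0.5556 + 0.5·0.4444) ≈ 0.6522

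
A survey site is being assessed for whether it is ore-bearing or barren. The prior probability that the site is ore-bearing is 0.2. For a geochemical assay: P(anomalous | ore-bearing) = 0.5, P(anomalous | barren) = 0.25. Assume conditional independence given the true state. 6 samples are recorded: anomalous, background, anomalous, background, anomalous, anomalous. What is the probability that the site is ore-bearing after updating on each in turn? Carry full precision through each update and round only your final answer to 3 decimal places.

After 'anomalous': P(ore) = 0.5·0.2000 / (0.5·0.2000 + 0.25·0.8000) ≈ 0.3333
After 'background': P(ore) = 0.5·0.3333 / (0.5·0.3333 + 0.75·0.6667) ≈ 0.2500
After 'anomalous': P(ore) = 0.5·0.2500 / (0.5·0.2500 + 0.25·0.7500) ≈ 0.4000
After 'background': P(ore) = 0.5·0.4000 / (0.5·0.4000 + 0.75·0.6000) ≈ 0.3077
After 'anomalous': P(ore) = 0.5·0.3077 / (0.5·0.3077 + 0.25·0.6923) ≈ 0.4706
After 'anomalous': P(ore) = 0.5·0.4706 / (0.5·0.4706 + 0.25·0.5294) ≈ 0.6400

0.640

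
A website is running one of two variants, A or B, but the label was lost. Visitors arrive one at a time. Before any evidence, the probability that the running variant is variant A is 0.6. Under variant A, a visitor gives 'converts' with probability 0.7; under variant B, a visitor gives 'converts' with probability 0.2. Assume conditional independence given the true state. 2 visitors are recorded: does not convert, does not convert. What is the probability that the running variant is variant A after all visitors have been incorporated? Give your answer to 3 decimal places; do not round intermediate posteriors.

0.174

Each posterior becomes the prior for the next update.
After 'does not convert': P(A) = 0.3·0.6000 / (0.3·0.6000 + 0.8·0.4000) ≈ 0.3600
After 'does not convert': P(A) = 0.3·0.3600 / (0.3·0.3600 + 0.8·0.6400) ≈ 0.1742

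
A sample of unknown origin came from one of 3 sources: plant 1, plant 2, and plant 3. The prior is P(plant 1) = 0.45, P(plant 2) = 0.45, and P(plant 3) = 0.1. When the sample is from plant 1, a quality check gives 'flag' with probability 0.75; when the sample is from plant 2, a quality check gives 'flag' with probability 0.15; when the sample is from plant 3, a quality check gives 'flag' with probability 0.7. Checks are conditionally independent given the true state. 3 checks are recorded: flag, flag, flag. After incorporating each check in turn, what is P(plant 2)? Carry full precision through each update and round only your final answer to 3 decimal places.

0.007

After 'flag': normaliser = 0.75·0.4500 + 0.15·0.4500 + 0.7·0.1000; P(plant 1) ≈ 0.7105, P(plant 2) ≈ 0.1421, P(plant 3) ≈ 0.1474
After 'flag': normaliser = 0.75·0.7105 + 0.15·0.1421 + 0.7·0.1474; P(plant 1) ≈ 0.8106, P(plant 2) ≈ 0.0324, P(plant 3) ≈ 0.1569
After 'flag': normaliser = 0.75·0.8106 + 0.15·0.0324 + 0.7·0.1569; P(plant 1) ≈ 0.8413, P(plant 2) ≈ 0.0067, P(plant 3) ≈ 0.1520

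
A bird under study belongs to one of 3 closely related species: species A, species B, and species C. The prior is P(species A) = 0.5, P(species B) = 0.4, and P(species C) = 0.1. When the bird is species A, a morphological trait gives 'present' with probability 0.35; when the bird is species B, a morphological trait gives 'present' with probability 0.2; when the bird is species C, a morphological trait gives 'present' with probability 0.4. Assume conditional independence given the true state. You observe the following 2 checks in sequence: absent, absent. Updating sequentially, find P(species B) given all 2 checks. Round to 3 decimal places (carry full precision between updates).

After 'absent': normaliser = 0.65·0.5000 + 0.8·0.4000 + 0.6·0.1000; P(species A) ≈ 0.4610, P(species B) ≈ 0.4539, P(species C) ≈ 0.0851
After 'absent': normaliser = 0.65·0.4610 + 0.8·0.4539 + 0.6·0.0851; P(species A) ≈ 0.4198, P(species B) ≈ 0.5087, P(species C) ≈ 0.0715

0.509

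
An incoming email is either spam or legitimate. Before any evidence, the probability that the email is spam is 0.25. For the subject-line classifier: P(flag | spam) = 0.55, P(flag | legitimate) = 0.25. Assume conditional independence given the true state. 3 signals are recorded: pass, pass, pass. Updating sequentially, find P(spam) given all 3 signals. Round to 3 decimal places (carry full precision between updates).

0.067

Each posterior becomes the prior for the next update.
After 'pass': P(spam) = 0.45·0.2500 / (0.45·0.2500 + 0.75·0.7500) ≈ 0.1667
After 'pass': P(spam) = 0.45·0.1667 / (0.45·0.1667 + 0.75·0.8333) ≈ 0.1071
After 'pass': P(spam) = 0.45·0.1071 / (0.45·0.1071 + 0.75·0.8929) ≈ 0.0672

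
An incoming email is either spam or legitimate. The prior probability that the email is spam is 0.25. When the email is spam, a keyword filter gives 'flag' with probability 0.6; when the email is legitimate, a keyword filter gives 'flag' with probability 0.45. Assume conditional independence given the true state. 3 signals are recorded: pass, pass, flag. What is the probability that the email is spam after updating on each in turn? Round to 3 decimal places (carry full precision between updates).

Each posterior becomes the prior for the next update.
After 'pass': P(spam) = 0.4·0.2500 / (0.4·0.2500 + 0.55·0.7500) ≈ 0.1951
After 'pass': P(spam) = 0.4·0.1951 / (0.4·0.1951 + 0.55·0.8049) ≈ 0.1499
After 'flag': P(spam) = 0.6·0.1499 / (0.6·0.1499 + 0.45·0.8501) ≈ 0.1903

0.190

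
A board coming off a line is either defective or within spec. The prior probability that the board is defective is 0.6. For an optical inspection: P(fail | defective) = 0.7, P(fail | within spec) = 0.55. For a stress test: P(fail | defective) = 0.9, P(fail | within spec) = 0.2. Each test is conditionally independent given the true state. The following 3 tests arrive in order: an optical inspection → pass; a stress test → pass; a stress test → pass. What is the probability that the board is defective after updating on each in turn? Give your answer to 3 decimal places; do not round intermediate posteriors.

0.015

Each posterior becomes the prior for the next update.
After an optical inspection='pass': P(defective) = 0.3·0.6000 / (0.3·0.6000 + 0.45·0.4000) ≈ 0.5000
After a stress test='pass': P(defective) = 0.1·0.5000 / (0.1·0.5000 + 0.8·0.5000) ≈ 0.1111
After a stress test='pass': P(defective) = 0.1·0.1111 / (0.1·0.1111 + 0.8·0.8889) ≈ 0.0154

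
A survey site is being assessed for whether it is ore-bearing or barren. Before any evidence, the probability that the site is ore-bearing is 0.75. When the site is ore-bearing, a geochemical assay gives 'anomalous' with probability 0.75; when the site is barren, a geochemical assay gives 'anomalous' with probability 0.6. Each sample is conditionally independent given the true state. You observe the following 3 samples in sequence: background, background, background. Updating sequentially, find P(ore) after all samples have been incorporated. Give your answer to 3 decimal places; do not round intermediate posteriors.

Each posterior becomes the prior for the next update.
After 'background': P(ore) = 0.25·0.7500 / (0.25·0.7500 + 0.4·0.2500) ≈ 0.6522
After 'background': P(ore) = 0.25·0.6522 / (0.25·0.6522 + 0.4·0.3478) ≈ 0.5396
After 'background': P(ore) = 0.25·0.5396 / (0.25·0.5396 + 0.4·0.4604) ≈ 0.4228

0.423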